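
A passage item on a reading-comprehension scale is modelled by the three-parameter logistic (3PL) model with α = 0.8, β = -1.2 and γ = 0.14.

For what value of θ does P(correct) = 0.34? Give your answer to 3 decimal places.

-2.692

P(θ) = γ + (1 − γ) · 1 / (1 + exp(−α(θ − β)))
Remove guessing floor: (0.34 − 0.14)/(1 − 0.14) = 0.2326
logit = ln(0.2326/0.7674) = -1.1939
θ = β + logit/(α) = -1.2 + (-1.1939)/0.8000 = -2.6924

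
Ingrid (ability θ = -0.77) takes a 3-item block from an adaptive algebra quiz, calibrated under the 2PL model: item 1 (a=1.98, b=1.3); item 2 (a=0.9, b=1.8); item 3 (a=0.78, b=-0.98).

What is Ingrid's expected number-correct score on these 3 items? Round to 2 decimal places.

0.65

P(θ) = 1 / (1 + exp(−a(θ − b)))
P_1 = 1/(1+e^{4.0986}) = 0.0163
P_2 = 1/(1+e^{2.3130}) = 0.0901
P_3 = 1/(1+e^{-0.1638}) = 0.5409
E[score] = 0.0163 + 0.0901 + 0.5409 = 0.6472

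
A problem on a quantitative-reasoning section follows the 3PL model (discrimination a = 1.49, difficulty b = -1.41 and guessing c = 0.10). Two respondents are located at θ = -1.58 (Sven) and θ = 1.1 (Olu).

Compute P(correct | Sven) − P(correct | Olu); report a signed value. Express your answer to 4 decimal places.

P(θ) = c + (1 − c) · 1 / (1 + exp(−a(θ − b)))
P(Sven) = 0.4933  [exponent -0.2533]
P(Olu) = 0.9791  [exponent 3.7399]
Difference = 0.4933 − 0.9791 = -0.4858

-0.4858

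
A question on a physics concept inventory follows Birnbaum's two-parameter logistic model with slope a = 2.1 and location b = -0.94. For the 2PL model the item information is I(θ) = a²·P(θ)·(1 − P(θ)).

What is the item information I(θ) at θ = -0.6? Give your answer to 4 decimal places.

P = 1/(1+e^{-0.7140}) = 0.6713
P(1−P) = 0.6713 × 0.3287 = 0.2207
I = a² × P(1−P) = 2.1² × 0.2207 = 0.97312

0.9731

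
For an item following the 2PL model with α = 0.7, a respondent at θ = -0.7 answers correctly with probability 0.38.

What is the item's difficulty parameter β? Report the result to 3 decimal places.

-0.001

P(θ) = 1 / (1 + exp(−α(θ − β)))
logit(0.38) = ln(0.38/0.62) = -0.4895
β = θ − logit/(α) = -0.7 − (-0.4895)/0.7000 = -0.0006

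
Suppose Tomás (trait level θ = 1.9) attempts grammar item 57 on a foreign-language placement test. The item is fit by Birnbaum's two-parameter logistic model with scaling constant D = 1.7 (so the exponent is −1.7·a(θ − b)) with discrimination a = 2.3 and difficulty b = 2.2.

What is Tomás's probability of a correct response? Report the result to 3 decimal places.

P(θ) = 1 / (1 + exp(−D·a(θ − b)))
Exponent: 1.7 × 2.3 × (1.9 − 2.2) = -1.1730
1/(1 + e^{1.1730}) = 0.2363
P = 0.2363

0.236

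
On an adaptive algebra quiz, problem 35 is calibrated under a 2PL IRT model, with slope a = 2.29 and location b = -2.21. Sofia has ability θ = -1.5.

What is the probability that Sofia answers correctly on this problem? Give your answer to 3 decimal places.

P(θ) = 1 / (1 + exp(−a(θ − b)))
Exponent: 2.29 × (-1.5 − (-2.21)) = 1.6259
1/(1 + e^{-1.6259}) = 0.8356

0.836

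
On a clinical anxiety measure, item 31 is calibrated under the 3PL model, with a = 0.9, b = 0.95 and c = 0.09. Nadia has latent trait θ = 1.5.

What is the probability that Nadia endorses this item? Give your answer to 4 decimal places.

0.6554

P(θ) = c + (1 − c) · 1 / (1 + exp(−a(θ − b)))
Exponent: 0.9 × (1.5 − 0.95) = 0.4950
1/(1 + e^{-0.4950}) = 0.6213
P = 0.09 + 0.91 × 0.6213 = 0.6554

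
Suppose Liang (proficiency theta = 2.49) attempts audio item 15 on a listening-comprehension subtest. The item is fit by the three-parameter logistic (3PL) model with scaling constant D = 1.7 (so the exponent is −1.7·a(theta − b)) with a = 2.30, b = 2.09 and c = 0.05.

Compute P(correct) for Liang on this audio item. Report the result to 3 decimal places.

0.836

P(theta) = c + (1 − c) · 1 / (1 + exp(−D·a(theta − b)))
Exponent: 1.7 × 2.30 × (2.49 − 2.09) = 1.5640
1/(1 + e^{-1.5640}) = 0.8269
P = 0.05 + 0.95 × 0.8269 = 0.8356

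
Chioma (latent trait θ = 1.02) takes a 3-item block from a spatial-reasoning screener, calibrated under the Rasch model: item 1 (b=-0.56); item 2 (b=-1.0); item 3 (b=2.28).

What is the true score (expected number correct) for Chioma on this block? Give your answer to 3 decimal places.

1.933

P(θ) = 1 / (1 + exp(−(θ − b)))
P_1 = 1/(1+e^{-1.5800}) = 0.8292
P_2 = 1/(1+e^{-2.0200}) = 0.8829
P_3 = 1/(1+e^{1.2600}) = 0.2210
E[score] = 0.8292 + 0.8829 + 0.2210 = 1.9331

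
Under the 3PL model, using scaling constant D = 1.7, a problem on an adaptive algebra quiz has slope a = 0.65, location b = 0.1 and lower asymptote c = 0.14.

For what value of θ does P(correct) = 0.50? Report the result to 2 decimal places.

-0.20

P(θ) = c + (1 − c) · 1 / (1 + exp(−D·a(θ − b)))
Remove guessing floor: (0.50 − 0.14)/(1 − 0.14) = 0.4186
logit = ln(0.4186/0.5814) = -0.3285
θ = b + logit/(1.7·a) = 0.1 + (-0.3285)/1.1050 = -0.1973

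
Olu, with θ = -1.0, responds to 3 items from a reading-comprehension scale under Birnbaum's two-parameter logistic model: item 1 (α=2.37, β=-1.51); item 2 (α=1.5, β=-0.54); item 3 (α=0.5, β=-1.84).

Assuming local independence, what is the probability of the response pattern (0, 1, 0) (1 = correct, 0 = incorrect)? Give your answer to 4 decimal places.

0.0305

P(θ) = 1 / (1 + exp(−α(θ − β)))
P_1 = 1/(1+e^{-1.2087}) = 0.7701
P_2 = 1/(1+e^{0.6900}) = 0.3340
P_3 = 1/(1+e^{-0.4200}) = 0.6035
L = (1−P_1) × P_2 × (1−P_3) = 0.2299 × 0.3340 × 0.3965 = 0.03045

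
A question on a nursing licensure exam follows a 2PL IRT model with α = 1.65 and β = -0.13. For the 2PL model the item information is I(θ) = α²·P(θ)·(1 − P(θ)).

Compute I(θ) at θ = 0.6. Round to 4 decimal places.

0.4831

P = 1/(1+e^{-1.2045}) = 0.7693
P(1−P) = 0.7693 × 0.2307 = 0.1775
I = α² × P(1−P) = 1.65² × 0.1775 = 0.48315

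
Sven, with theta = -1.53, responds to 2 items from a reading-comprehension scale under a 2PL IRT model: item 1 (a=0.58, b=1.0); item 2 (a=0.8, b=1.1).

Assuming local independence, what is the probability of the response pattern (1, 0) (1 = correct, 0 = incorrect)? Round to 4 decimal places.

P(theta) = 1 / (1 + exp(−a(theta − b)))
P_1 = 1/(1+e^{1.4674}) = 0.1873
P_2 = 1/(1+e^{2.1040}) = 0.1087
L = P_1 × (1−P_2) = 0.1873 × 0.8913 = 0.16697

0.1670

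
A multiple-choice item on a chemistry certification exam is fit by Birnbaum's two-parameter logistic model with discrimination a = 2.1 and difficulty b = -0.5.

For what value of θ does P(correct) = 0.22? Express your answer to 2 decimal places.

-1.10

P(θ) = 1 / (1 + exp(−a(θ − b)))
logit = ln(0.2200/0.7800) = -1.2657
θ = b + logit/(a) = -0.5 + (-1.2657)/2.1000 = -1.1027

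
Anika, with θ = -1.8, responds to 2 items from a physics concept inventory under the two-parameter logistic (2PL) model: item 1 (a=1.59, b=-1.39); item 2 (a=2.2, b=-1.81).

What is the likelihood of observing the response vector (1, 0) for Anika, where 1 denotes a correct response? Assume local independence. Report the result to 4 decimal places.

0.1694

P(θ) = 1 / (1 + exp(−a(θ − b)))
P_1 = 1/(1+e^{0.6519}) = 0.3426
P_2 = 1/(1+e^{-0.0220}) = 0.5055
L = P_1 × (1−P_2) = 0.3426 × 0.4945 = 0.16940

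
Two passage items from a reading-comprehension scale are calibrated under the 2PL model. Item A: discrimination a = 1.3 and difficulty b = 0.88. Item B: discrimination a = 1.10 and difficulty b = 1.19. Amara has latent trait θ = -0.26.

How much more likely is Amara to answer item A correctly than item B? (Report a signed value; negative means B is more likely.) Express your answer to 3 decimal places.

0.016

P(θ) = 1 / (1 + exp(−a(θ − b)))
P_A = 0.1851
P_B = 0.1687
P_A − P_B = 0.0164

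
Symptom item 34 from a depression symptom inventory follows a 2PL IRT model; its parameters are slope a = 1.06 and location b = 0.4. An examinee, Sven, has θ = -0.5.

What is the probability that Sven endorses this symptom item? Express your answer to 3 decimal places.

0.278

P(θ) = 1 / (1 + exp(−a(θ − b)))
Exponent: 1.06 × (-0.5 − 0.4) = -0.9540
1/(1 + e^{0.9540}) = 0.2781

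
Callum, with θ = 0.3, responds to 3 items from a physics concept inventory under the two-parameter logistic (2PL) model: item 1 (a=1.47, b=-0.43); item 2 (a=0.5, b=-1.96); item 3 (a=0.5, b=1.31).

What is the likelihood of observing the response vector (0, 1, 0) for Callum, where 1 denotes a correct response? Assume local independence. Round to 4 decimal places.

0.1201

P(θ) = 1 / (1 + exp(−a(θ − b)))
P_1 = 1/(1+e^{-1.0731}) = 0.7452
P_2 = 1/(1+e^{-1.1300}) = 0.7558
P_3 = 1/(1+e^{0.5050}) = 0.3764
L = (1−P_1) × P_2 × (1−P_3) = 0.2548 × 0.7558 × 0.6236 = 0.12011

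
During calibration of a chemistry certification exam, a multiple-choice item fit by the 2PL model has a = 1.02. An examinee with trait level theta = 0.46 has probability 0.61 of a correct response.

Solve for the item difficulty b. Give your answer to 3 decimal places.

0.021

P(theta) = 1 / (1 + exp(−a(theta − b)))
logit(0.61) = ln(0.61/0.39) = 0.4473
b = theta − logit/(a) = 0.46 − 0.4473/1.0200 = 0.0215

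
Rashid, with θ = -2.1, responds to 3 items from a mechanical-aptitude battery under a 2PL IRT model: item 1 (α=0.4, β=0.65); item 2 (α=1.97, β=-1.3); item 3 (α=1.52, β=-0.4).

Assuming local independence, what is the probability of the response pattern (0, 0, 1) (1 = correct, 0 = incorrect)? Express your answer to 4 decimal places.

0.0436

P(θ) = 1 / (1 + exp(−α(θ − β)))
P_1 = 1/(1+e^{1.1000}) = 0.2497
P_2 = 1/(1+e^{1.5760}) = 0.1714
P_3 = 1/(1+e^{2.5840}) = 0.0702
L = (1−P_1) × (1−P_2) × P_3 = 0.7503 × 0.8286 × 0.0702 = 0.04363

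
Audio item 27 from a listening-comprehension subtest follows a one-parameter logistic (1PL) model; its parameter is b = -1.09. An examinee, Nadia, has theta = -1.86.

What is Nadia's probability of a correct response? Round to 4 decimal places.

0.3165

P(theta) = 1 / (1 + exp(−(theta − b)))
Exponent: (-1.86 − (-1.09)) = -0.7700
1/(1 + e^{0.7700}) = 0.3165
P = 0.3165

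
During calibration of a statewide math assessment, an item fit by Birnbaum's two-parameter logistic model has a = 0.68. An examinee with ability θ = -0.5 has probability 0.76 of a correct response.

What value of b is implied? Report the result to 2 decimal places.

P(θ) = 1 / (1 + exp(−a(θ − b)))
logit(0.76) = ln(0.76/0.24) = 1.1527
b = θ − logit/(a) = -0.5 − 1.1527/0.6800 = -2.1951

-2.20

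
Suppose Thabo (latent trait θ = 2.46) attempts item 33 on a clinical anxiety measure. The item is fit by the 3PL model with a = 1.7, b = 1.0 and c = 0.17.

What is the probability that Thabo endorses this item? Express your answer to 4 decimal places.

0.9360

P(θ) = c + (1 − c) · 1 / (1 + exp(−a(θ − b)))
Exponent: 1.7 × (2.46 − 1.0) = 2.4820
1/(1 + e^{-2.4820}) = 0.9229
P = 0.17 + 0.83 × 0.9229 = 0.9360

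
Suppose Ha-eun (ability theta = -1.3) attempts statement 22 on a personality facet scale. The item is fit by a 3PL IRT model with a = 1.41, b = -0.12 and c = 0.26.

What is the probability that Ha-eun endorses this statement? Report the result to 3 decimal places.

P(theta) = c + (1 − c) · 1 / (1 + exp(−a(theta − b)))
Exponent: 1.41 × (-1.3 − (-0.12)) = -1.6638
1/(1 + e^{1.6638}) = 0.1593
P = 0.26 + 0.74 × 0.1593 = 0.3778

0.378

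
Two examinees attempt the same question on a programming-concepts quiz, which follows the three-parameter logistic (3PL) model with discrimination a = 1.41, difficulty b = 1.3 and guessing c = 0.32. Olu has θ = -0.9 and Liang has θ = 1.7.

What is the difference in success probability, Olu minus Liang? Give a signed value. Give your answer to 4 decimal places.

-0.4042

P(θ) = c + (1 − c) · 1 / (1 + exp(−a(θ − b)))
P(Olu) = 0.3493  [exponent -3.1020]
P(Liang) = 0.7534  [exponent 0.5640]
Difference = 0.3493 − 0.7534 = -0.4042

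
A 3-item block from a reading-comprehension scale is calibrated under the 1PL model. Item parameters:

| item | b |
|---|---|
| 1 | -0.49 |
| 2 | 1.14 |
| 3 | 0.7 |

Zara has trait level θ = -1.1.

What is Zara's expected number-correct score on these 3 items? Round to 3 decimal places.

0.590

P(θ) = 1 / (1 + exp(−(θ − b)))
P_1 = 1/(1+e^{0.6100}) = 0.3521
P_2 = 1/(1+e^{2.2400}) = 0.0962
P_3 = 1/(1+e^{1.8000}) = 0.1419
E[score] = 0.3521 + 0.0962 + 0.1419 = 0.5901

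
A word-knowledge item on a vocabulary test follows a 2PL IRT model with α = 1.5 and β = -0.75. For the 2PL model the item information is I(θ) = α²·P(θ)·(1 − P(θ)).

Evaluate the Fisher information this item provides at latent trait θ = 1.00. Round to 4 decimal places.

P = 1/(1+e^{-2.6250}) = 0.9325
P(1−P) = 0.9325 × 0.0675 = 0.0630
I = α² × P(1−P) = 1.5² × 0.0630 = 0.14171

0.1417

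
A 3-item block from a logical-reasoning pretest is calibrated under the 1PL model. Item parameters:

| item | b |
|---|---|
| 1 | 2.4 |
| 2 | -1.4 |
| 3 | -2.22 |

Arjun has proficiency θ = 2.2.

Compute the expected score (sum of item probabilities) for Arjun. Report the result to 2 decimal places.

2.41

P(θ) = 1 / (1 + exp(−(θ − b)))
P_1 = 1/(1+e^{0.2000}) = 0.4502
P_2 = 1/(1+e^{-3.6000}) = 0.9734
P_3 = 1/(1+e^{-4.4200}) = 0.9881
E[score] = 0.4502 + 0.9734 + 0.9881 = 2.4117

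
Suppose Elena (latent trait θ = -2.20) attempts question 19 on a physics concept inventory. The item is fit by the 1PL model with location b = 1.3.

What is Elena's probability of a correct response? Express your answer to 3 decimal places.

P(θ) = 1 / (1 + exp(−(θ − b)))
Exponent: (-2.20 − 1.3) = -3.5000
1/(1 + e^{3.5000}) = 0.0293
P = 0.0293

0.029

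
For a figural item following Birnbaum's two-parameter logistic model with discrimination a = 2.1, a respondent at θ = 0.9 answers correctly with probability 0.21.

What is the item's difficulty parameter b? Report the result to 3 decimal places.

P(θ) = 1 / (1 + exp(−a(θ − b)))
logit(0.21) = ln(0.21/0.79) = -1.3249
b = θ − logit/(a) = 0.9 − (-1.3249)/2.1000 = 1.5309

1.531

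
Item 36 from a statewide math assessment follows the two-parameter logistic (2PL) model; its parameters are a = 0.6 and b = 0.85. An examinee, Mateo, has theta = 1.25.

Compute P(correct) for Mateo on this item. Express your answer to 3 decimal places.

0.560

P(theta) = 1 / (1 + exp(−a(theta − b)))
Exponent: 0.6 × (1.25 − 0.85) = 0.2400
1/(1 + e^{-0.2400}) = 0.5597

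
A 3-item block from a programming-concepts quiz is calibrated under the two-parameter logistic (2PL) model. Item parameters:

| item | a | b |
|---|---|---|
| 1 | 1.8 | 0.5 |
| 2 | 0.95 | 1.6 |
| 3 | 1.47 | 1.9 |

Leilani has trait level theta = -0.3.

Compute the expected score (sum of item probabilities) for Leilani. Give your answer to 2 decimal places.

0.37

P(theta) = 1 / (1 + exp(−a(theta − b)))
P_1 = 1/(1+e^{1.4400}) = 0.1915
P_2 = 1/(1+e^{1.8050}) = 0.1412
P_3 = 1/(1+e^{3.2340}) = 0.0379
E[score] = 0.1915 + 0.1412 + 0.0379 = 0.3707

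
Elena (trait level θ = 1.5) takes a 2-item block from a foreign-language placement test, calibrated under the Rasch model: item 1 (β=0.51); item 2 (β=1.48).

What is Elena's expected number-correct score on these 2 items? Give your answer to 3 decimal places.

1.234

P(θ) = 1 / (1 + exp(−(θ − β)))
P_1 = 1/(1+e^{-0.9900}) = 0.7291
P_2 = 1/(1+e^{-0.0200}) = 0.5050
E[score] = 0.7291 + 0.5050 = 1.2341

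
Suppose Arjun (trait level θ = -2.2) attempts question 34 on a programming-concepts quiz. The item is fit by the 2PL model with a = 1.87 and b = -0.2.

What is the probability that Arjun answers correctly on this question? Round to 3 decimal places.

P(θ) = 1 / (1 + exp(−a(θ − b)))
Exponent: 1.87 × (-2.2 − (-0.2)) = -3.7400
1/(1 + e^{3.7400}) = 0.0232

0.023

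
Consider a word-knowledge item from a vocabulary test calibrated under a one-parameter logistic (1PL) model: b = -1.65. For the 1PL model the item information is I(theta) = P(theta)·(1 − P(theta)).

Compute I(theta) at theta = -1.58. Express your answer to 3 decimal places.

0.250

P = 1/(1+e^{-0.0700}) = 0.5175
P(1−P) = 0.5175 × 0.4825 = 0.2497
I = P(1−P) = 0.24969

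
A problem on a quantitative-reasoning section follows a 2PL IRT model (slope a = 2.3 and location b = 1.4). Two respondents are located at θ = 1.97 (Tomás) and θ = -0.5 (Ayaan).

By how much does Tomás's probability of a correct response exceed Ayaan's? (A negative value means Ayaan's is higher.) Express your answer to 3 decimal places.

P(θ) = 1 / (1 + exp(−a(θ − b)))
P(Tomás) = 0.7877  [exponent 1.3110]
P(Ayaan) = 0.0125  [exponent -4.3700]
Difference = 0.7877 − 0.0125 = 0.7752

0.775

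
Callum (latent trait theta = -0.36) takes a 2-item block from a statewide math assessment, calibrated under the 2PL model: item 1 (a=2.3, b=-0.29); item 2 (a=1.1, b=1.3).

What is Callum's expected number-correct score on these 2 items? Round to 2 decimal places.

0.60

P(theta) = 1 / (1 + exp(−a(theta − b)))
P_1 = 1/(1+e^{0.1610}) = 0.4598
P_2 = 1/(1+e^{1.8260}) = 0.1387
E[score] = 0.4598 + 0.1387 = 0.5986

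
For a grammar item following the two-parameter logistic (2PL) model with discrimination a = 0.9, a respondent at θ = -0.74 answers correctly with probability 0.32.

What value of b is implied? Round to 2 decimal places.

P(θ) = 1 / (1 + exp(−a(θ − b)))
logit(0.32) = ln(0.32/0.68) = -0.7538
b = θ − logit/(a) = -0.74 − (-0.7538)/0.9000 = 0.0975

0.10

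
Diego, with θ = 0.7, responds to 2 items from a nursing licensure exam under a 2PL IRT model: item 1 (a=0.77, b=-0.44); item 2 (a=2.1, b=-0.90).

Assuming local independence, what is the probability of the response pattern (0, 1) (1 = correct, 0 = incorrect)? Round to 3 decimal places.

0.284

P(θ) = 1 / (1 + exp(−a(θ − b)))
P_1 = 1/(1+e^{-0.8778}) = 0.7064
P_2 = 1/(1+e^{-3.3600}) = 0.9664
L = (1−P_1) × P_2 = 0.2936 × 0.9664 = 0.28378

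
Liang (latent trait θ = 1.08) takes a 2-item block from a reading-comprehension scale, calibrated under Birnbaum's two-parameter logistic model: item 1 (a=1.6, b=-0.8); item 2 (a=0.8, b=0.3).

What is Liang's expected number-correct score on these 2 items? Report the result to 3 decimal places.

P(θ) = 1 / (1 + exp(−a(θ − b)))
P_1 = 1/(1+e^{-3.0080}) = 0.9529
P_2 = 1/(1+e^{-0.6240}) = 0.6511
E[score] = 0.9529 + 0.6511 = 1.6041

1.604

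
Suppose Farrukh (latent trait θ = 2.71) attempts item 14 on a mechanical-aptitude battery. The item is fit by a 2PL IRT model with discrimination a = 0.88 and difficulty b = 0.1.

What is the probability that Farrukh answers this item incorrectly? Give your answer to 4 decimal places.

0.0914

P(θ) = 1 / (1 + exp(−a(θ − b)))
Exponent: 0.88 × (2.71 − 0.1) = 2.2968
1/(1 + e^{-2.2968}) = 0.9086
P(incorrect) = 1 − 0.9086 = 0.0914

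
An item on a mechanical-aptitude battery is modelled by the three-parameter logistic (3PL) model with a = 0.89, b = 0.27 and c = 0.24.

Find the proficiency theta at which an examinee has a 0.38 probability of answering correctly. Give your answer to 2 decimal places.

-1.40

P(theta) = c + (1 − c) · 1 / (1 + exp(−a(theta − b)))
Remove guessing floor: (0.38 − 0.24)/(1 − 0.24) = 0.1842
logit = ln(0.1842/0.8158) = -1.4881
theta = b + logit/(a) = 0.27 + (-1.4881)/0.8900 = -1.4020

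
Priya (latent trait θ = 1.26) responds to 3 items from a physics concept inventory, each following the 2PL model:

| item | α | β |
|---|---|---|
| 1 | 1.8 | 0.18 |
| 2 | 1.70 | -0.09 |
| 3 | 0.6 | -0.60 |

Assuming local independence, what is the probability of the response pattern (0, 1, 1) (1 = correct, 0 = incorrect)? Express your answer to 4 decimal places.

P(θ) = 1 / (1 + exp(−α(θ − β)))
P_1 = 1/(1+e^{-1.9440}) = 0.8748
P_2 = 1/(1+e^{-2.2950}) = 0.9085
P_3 = 1/(1+e^{-1.1160}) = 0.7532
L = (1−P_1) × P_2 × P_3 = 0.1252 × 0.9085 × 0.7532 = 0.08568

0.0857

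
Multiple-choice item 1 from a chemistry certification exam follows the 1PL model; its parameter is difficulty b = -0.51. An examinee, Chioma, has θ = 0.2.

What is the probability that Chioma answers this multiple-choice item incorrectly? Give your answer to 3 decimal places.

P(θ) = 1 / (1 + exp(−(θ − b)))
Exponent: (0.2 − (-0.51)) = 0.7100
1/(1 + e^{-0.7100}) = 0.6704
P = 0.6704
P(incorrect) = 1 − 0.6704 = 0.3296

0.330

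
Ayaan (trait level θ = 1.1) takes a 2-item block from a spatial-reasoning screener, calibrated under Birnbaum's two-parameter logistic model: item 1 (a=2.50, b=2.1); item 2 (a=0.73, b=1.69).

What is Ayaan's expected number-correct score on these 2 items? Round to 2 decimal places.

P(θ) = 1 / (1 + exp(−a(θ − b)))
P_1 = 1/(1+e^{2.5000}) = 0.0759
P_2 = 1/(1+e^{0.4307}) = 0.3940
E[score] = 0.0759 + 0.3940 = 0.4698

0.47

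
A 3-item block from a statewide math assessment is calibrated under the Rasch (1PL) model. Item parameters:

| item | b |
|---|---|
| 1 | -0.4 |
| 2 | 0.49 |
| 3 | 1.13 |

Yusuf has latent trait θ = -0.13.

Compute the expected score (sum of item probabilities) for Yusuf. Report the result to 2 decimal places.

1.14

P(θ) = 1 / (1 + exp(−(θ − b)))
P_1 = 1/(1+e^{-0.2700}) = 0.5671
P_2 = 1/(1+e^{0.6200}) = 0.3498
P_3 = 1/(1+e^{1.2600}) = 0.2210
E[score] = 0.5671 + 0.3498 + 0.2210 = 1.1378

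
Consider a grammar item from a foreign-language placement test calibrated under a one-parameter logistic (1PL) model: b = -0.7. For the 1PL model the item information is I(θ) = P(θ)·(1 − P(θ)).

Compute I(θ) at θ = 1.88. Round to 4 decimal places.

P = 1/(1+e^{-2.5800}) = 0.9296
P(1−P) = 0.9296 × 0.0704 = 0.0655
I = P(1−P) = 0.06548

0.0655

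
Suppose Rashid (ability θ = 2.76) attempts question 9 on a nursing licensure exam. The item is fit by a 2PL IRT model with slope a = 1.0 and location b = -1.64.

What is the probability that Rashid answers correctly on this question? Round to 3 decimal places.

P(θ) = 1 / (1 + exp(−a(θ − b)))
Exponent: 1.0 × (2.76 − (-1.64)) = 4.4000
1/(1 + e^{-4.4000}) = 0.9879

0.988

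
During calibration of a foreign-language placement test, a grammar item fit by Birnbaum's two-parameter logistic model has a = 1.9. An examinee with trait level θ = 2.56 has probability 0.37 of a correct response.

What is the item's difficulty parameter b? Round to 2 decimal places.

2.84

P(θ) = 1 / (1 + exp(−a(θ − b)))
logit(0.37) = ln(0.37/0.63) = -0.5322
b = θ − logit/(a) = 2.56 − (-0.5322)/1.9000 = 2.8401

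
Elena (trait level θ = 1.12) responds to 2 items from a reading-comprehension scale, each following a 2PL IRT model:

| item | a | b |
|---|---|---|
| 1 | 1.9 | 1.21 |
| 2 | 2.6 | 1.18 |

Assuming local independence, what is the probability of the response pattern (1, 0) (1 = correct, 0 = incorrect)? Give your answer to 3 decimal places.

0.246

P(θ) = 1 / (1 + exp(−a(θ − b)))
P_1 = 1/(1+e^{0.1710}) = 0.4574
P_2 = 1/(1+e^{0.1560}) = 0.4611
L = P_1 × (1−P_2) = 0.4574 × 0.5389 = 0.24648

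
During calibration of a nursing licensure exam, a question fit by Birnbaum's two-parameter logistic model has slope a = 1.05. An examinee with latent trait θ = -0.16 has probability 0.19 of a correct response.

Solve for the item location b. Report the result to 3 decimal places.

P(θ) = 1 / (1 + exp(−a(θ − b)))
logit(0.19) = ln(0.19/0.81) = -1.4500
b = θ − logit/(a) = -0.16 − (-1.4500)/1.0500 = 1.2210

1.221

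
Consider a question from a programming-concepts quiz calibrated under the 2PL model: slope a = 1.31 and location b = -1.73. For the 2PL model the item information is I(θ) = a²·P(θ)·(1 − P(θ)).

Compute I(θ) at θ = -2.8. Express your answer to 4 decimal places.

0.2720

P = 1/(1+e^{1.4017}) = 0.1975
P(1−P) = 0.1975 × 0.8025 = 0.1585
I = a² × P(1−P) = 1.31² × 0.1585 = 0.27204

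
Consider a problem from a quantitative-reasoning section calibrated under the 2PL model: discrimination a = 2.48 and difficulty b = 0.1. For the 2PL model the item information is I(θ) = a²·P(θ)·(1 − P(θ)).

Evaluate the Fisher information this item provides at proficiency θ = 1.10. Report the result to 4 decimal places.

0.4385

P = 1/(1+e^{-2.4800}) = 0.9227
P(1−P) = 0.9227 × 0.0773 = 0.0713
I = a² × P(1−P) = 2.48² × 0.0713 = 0.43853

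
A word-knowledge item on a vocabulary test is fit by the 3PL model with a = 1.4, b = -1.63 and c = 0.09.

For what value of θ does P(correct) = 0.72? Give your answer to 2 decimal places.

-1.05

P(θ) = c + (1 − c) · 1 / (1 + exp(−a(θ − b)))
Remove guessing floor: (0.72 − 0.09)/(1 − 0.09) = 0.6923
logit = ln(0.6923/0.3077) = 0.8109
θ = b + logit/(a) = -1.63 + 0.8109/1.4000 = -1.0508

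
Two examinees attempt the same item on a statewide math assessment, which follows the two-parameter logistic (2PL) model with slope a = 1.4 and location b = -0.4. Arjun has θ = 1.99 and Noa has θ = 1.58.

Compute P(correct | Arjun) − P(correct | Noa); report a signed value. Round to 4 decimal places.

P(θ) = 1 / (1 + exp(−a(θ − b)))
P(Arjun) = 0.9660  [exponent 3.3460]
P(Noa) = 0.9411  [exponent 2.7720]
Difference = 0.9660 − 0.9411 = 0.0248

0.0248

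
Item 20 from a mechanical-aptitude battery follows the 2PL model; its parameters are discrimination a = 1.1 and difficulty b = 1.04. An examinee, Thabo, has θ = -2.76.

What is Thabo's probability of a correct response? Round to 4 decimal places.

0.0151

P(θ) = 1 / (1 + exp(−a(θ − b)))
Exponent: 1.1 × (-2.76 − 1.04) = -4.1800
1/(1 + e^{4.1800}) = 0.0151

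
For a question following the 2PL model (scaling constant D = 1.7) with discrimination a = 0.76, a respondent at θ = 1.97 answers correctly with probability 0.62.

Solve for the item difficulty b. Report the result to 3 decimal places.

1.591

P(θ) = 1 / (1 + exp(−D·a(θ − b)))
logit(0.62) = ln(0.62/0.38) = 0.4895
b = θ − logit/(1.7·a) = 1.97 − 0.4895/1.2920 = 1.5911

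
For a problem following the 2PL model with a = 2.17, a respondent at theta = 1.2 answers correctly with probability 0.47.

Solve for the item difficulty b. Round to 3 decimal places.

1.255

P(theta) = 1 / (1 + exp(−a(theta − b)))
logit(0.47) = ln(0.47/0.53) = -0.1201
b = theta − logit/(a) = 1.2 − (-0.1201)/2.1700 = 1.2554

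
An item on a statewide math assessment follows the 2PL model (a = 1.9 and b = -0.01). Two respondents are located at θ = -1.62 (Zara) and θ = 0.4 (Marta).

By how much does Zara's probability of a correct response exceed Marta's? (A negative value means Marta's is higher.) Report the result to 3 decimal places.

-0.641

P(θ) = 1 / (1 + exp(−a(θ − b)))
P(Zara) = 0.0448  [exponent -3.0590]
P(Marta) = 0.6855  [exponent 0.7790]
Difference = 0.0448 − 0.6855 = -0.6406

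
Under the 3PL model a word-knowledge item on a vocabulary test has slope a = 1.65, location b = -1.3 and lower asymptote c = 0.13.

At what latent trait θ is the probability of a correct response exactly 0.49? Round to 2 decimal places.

-1.51

P(θ) = c + (1 − c) · 1 / (1 + exp(−a(θ − b)))
Remove guessing floor: (0.49 − 0.13)/(1 − 0.13) = 0.4138
logit = ln(0.4138/0.5862) = -0.3483
θ = b + logit/(a) = -1.3 + (-0.3483)/1.6500 = -1.5111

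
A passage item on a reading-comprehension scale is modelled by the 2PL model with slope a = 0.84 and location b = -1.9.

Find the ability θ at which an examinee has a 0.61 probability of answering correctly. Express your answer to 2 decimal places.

-1.37

P(θ) = 1 / (1 + exp(−a(θ − b)))
logit = ln(0.6100/0.3900) = 0.4473
θ = b + logit/(a) = -1.9 + 0.4473/0.8400 = -1.3675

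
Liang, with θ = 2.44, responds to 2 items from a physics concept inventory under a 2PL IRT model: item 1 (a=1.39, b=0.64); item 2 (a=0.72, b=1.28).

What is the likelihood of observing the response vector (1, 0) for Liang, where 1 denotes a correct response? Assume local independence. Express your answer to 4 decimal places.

P(θ) = 1 / (1 + exp(−a(θ − b)))
P_1 = 1/(1+e^{-2.5020}) = 0.9243
P_2 = 1/(1+e^{-0.8352}) = 0.6975
L = P_1 × (1−P_2) = 0.9243 × 0.3025 = 0.27964

0.2796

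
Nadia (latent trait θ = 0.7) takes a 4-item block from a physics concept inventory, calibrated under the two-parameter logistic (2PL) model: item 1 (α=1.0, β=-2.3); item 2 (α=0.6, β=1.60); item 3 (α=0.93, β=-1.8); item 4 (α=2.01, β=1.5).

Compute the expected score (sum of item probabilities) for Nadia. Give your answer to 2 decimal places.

2.40

P(θ) = 1 / (1 + exp(−α(θ − β)))
P_1 = 1/(1+e^{-3.0000}) = 0.9526
P_2 = 1/(1+e^{0.5400}) = 0.3682
P_3 = 1/(1+e^{-2.3250}) = 0.9109
P_4 = 1/(1+e^{1.6080}) = 0.1669
E[score] = 0.9526 + 0.3682 + 0.9109 + 0.1669 = 2.3986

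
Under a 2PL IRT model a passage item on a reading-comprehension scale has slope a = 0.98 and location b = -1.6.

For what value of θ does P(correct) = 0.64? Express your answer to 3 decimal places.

P(θ) = 1 / (1 + exp(−a(θ − b)))
logit = ln(0.6400/0.3600) = 0.5754
θ = b + logit/(a) = -1.6 + 0.5754/0.9800 = -1.0129

-1.013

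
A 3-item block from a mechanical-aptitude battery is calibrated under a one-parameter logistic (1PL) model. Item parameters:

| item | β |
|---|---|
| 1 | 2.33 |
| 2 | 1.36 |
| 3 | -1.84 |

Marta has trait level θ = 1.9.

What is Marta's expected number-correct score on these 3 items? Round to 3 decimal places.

P(θ) = 1 / (1 + exp(−(θ − β)))
P_1 = 1/(1+e^{0.4300}) = 0.3941
P_2 = 1/(1+e^{-0.5400}) = 0.6318
P_3 = 1/(1+e^{-3.7400}) = 0.9768
E[score] = 0.3941 + 0.6318 + 0.9768 = 2.0027

2.003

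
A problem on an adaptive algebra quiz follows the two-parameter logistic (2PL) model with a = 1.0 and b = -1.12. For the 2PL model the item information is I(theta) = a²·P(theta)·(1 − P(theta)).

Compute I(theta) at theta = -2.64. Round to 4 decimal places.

P = 1/(1+e^{1.5200}) = 0.1795
P(1−P) = 0.1795 × 0.8205 = 0.1473
I = a² × P(1−P) = 1.0² × 0.1473 = 0.14726

0.1473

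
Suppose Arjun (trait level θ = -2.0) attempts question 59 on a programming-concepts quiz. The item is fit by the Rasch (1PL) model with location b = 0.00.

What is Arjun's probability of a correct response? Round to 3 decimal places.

0.119

P(θ) = 1 / (1 + exp(−(θ − b)))
Exponent: (-2.0 − 0.00) = -2.0000
1/(1 + e^{2.0000}) = 0.1192
P = 0.1192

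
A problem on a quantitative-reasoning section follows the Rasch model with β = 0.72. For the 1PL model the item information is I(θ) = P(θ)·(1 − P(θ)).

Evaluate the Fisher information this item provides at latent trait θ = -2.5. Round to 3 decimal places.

P = 1/(1+e^{3.2200}) = 0.0384
P(1−P) = 0.0384 × 0.9616 = 0.0369
I = P(1−P) = 0.03694

0.037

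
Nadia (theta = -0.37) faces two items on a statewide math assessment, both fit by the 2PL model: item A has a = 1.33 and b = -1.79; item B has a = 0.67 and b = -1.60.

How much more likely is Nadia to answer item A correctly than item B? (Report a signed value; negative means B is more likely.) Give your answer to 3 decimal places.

0.173

P(theta) = 1 / (1 + exp(−a(theta − b)))
P_A = 0.8686
P_B = 0.6951
P_A − P_B = 0.1735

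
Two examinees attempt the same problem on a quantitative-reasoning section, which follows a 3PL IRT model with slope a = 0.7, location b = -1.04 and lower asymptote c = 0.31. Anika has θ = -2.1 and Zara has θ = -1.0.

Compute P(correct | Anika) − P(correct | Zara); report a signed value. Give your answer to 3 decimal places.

-0.127

P(θ) = c + (1 − c) · 1 / (1 + exp(−a(θ − b)))
P(Anika) = 0.5326  [exponent -0.7420]
P(Zara) = 0.6598  [exponent 0.0280]
Difference = 0.5326 − 0.6598 = -0.1273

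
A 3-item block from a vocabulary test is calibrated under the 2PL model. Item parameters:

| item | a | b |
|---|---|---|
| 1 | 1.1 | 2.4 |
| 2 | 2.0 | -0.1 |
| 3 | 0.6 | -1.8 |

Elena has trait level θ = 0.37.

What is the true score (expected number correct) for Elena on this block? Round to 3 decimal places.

1.602

P(θ) = 1 / (1 + exp(−a(θ − b)))
P_1 = 1/(1+e^{2.2330}) = 0.0968
P_2 = 1/(1+e^{-0.9400}) = 0.7191
P_3 = 1/(1+e^{-1.3020}) = 0.7862
E[score] = 0.0968 + 0.7191 + 0.7862 = 1.6021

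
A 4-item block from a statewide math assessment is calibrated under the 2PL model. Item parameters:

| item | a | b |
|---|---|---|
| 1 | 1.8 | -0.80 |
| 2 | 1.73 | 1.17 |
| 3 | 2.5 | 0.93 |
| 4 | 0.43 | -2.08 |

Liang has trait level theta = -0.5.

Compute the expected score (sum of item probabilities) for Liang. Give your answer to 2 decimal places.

P(theta) = 1 / (1 + exp(−a(theta − b)))
P_1 = 1/(1+e^{-0.5400}) = 0.6318
P_2 = 1/(1+e^{2.8891}) = 0.0527
P_3 = 1/(1+e^{3.5750}) = 0.0273
P_4 = 1/(1+e^{-0.6794}) = 0.6636
E[score] = 0.6318 + 0.0527 + 0.0273 + 0.6636 = 1.3754

1.38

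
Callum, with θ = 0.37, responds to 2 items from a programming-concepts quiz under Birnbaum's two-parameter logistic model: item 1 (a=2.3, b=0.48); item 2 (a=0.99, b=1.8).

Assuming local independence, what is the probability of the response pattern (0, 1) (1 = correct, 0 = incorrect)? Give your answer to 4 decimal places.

0.1100

P(θ) = 1 / (1 + exp(−a(θ − b)))
P_1 = 1/(1+e^{0.2530}) = 0.4371
P_2 = 1/(1+e^{1.4157}) = 0.1953
L = (1−P_1) × P_2 = 0.5629 × 0.1953 = 0.10996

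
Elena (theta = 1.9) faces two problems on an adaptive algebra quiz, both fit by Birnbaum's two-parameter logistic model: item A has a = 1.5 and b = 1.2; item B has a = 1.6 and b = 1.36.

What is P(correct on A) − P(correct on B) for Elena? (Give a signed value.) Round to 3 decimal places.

P(theta) = 1 / (1 + exp(−a(theta − b)))
P_A = 0.7408
P_B = 0.7035
P_A − P_B = 0.0373

0.037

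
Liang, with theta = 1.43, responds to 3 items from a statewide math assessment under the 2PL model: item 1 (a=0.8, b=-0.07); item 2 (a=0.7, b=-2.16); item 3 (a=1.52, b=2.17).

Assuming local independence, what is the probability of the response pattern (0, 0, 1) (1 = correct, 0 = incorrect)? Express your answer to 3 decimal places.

0.004

P(theta) = 1 / (1 + exp(−a(theta − b)))
P_1 = 1/(1+e^{-1.2000}) = 0.7685
P_2 = 1/(1+e^{-2.5130}) = 0.9250
P_3 = 1/(1+e^{1.1248}) = 0.2451
L = (1−P_1) × (1−P_2) × P_3 = 0.2315 × 0.0750 × 0.2451 = 0.00425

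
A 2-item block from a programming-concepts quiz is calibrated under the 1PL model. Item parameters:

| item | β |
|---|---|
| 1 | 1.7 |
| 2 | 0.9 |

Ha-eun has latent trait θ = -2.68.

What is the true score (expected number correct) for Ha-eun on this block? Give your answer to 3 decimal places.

P(θ) = 1 / (1 + exp(−(θ − β)))
P_1 = 1/(1+e^{4.3800}) = 0.0124
P_2 = 1/(1+e^{3.5800}) = 0.0271
E[score] = 0.0124 + 0.0271 = 0.0395

0.039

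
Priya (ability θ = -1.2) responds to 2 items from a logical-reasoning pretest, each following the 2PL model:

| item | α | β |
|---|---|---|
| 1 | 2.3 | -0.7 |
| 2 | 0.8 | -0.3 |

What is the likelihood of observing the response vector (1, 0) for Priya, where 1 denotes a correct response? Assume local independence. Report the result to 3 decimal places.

P(θ) = 1 / (1 + exp(−α(θ − β)))
P_1 = 1/(1+e^{1.1500}) = 0.2405
P_2 = 1/(1+e^{0.7200}) = 0.3274
L = P_1 × (1−P_2) = 0.2405 × 0.6726 = 0.16175

0.162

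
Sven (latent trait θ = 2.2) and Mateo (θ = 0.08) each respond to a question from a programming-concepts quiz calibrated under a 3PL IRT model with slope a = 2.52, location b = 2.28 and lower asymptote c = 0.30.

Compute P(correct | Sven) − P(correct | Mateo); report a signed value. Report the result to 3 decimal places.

0.312

P(θ) = c + (1 − c) · 1 / (1 + exp(−a(θ − b)))
P(Sven) = 0.6148  [exponent -0.2016]
P(Mateo) = 0.3027  [exponent -5.5440]
Difference = 0.6148 − 0.3027 = 0.3121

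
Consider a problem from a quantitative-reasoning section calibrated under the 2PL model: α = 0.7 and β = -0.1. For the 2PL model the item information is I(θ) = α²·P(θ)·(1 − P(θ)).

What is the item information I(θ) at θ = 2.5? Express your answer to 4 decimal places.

P = 1/(1+e^{-1.8200}) = 0.8606
P(1−P) = 0.8606 × 0.1394 = 0.1200
I = α² × P(1−P) = 0.7² × 0.1200 = 0.05880

0.0588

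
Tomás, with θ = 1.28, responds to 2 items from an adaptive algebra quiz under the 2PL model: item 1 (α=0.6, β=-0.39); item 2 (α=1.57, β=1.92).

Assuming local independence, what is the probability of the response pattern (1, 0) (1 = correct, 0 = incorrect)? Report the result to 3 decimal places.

P(θ) = 1 / (1 + exp(−α(θ − β)))
P_1 = 1/(1+e^{-1.0020}) = 0.7315
P_2 = 1/(1+e^{1.0048}) = 0.2680
L = P_1 × (1−P_2) = 0.7315 × 0.7320 = 0.53542

0.535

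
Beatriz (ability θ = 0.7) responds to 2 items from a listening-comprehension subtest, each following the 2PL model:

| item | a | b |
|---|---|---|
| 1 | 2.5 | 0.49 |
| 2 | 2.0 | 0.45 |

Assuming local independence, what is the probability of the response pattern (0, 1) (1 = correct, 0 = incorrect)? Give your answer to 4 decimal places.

0.2314

P(θ) = 1 / (1 + exp(−a(θ − b)))
P_1 = 1/(1+e^{-0.5250}) = 0.6283
P_2 = 1/(1+e^{-0.5000}) = 0.6225
L = (1−P_1) × P_2 = 0.3717 × 0.6225 = 0.23136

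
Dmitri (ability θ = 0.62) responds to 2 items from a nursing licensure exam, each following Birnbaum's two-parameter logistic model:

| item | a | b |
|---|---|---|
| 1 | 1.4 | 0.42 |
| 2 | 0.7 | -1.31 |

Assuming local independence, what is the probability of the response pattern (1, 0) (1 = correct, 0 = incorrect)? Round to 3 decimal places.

0.117

P(θ) = 1 / (1 + exp(−a(θ − b)))
P_1 = 1/(1+e^{-0.2800}) = 0.5695
P_2 = 1/(1+e^{-1.3510}) = 0.7943
L = P_1 × (1−P_2) = 0.5695 × 0.2057 = 0.11716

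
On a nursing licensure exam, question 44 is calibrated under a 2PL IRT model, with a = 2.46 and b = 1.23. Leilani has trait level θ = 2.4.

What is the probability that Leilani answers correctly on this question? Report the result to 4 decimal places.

P(θ) = 1 / (1 + exp(−a(θ − b)))
Exponent: 2.46 × (2.4 − 1.23) = 2.8782
1/(1 + e^{-2.8782}) = 0.9468

0.9468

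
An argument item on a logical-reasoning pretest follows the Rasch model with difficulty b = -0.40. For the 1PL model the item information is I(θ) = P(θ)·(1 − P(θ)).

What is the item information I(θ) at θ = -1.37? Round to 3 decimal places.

P = 1/(1+e^{0.9700}) = 0.2749
P(1−P) = 0.2749 × 0.7251 = 0.1993
I = P(1−P) = 0.19932

0.199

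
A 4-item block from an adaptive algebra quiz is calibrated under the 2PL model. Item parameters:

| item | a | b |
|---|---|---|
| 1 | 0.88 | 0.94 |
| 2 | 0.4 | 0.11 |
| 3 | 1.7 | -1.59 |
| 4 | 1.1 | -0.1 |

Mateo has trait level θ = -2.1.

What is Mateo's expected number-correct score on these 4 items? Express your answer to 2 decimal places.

0.75

P(θ) = 1 / (1 + exp(−a(θ − b)))
P_1 = 1/(1+e^{2.6752}) = 0.0645
P_2 = 1/(1+e^{0.8840}) = 0.2923
P_3 = 1/(1+e^{0.8670}) = 0.2959
P_4 = 1/(1+e^{2.2000}) = 0.0998
E[score] = 0.0645 + 0.2923 + 0.2959 + 0.0998 = 0.7524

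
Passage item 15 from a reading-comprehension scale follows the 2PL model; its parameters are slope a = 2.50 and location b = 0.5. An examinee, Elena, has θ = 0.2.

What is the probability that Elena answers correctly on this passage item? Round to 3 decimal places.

0.321

P(θ) = 1 / (1 + exp(−a(θ − b)))
Exponent: 2.50 × (0.2 − 0.5) = -0.7500
1/(1 + e^{0.7500}) = 0.3208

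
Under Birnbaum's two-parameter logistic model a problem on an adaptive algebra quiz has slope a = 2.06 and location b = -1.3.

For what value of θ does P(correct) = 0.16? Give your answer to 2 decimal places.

P(θ) = 1 / (1 + exp(−a(θ − b)))
logit = ln(0.1600/0.8400) = -1.6582
θ = b + logit/(a) = -1.3 + (-1.6582)/2.0600 = -2.1050

-2.10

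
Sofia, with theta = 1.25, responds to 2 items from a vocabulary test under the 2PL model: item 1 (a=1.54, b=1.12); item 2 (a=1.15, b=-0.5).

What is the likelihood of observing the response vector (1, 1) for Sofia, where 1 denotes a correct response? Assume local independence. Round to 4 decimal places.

0.4851

P(theta) = 1 / (1 + exp(−a(theta − b)))
P_1 = 1/(1+e^{-0.2002}) = 0.5499
P_2 = 1/(1+e^{-2.0125}) = 0.8821
L = P_1 × P_2 = 0.5499 × 0.8821 = 0.48505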